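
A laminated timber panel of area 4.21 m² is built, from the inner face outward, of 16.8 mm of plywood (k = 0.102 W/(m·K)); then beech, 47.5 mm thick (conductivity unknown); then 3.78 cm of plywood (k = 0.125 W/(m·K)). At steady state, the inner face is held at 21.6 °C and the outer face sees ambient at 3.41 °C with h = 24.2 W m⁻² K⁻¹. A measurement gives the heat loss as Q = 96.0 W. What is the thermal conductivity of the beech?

k = 0.164 W/m·K

ΣR = ΔT/Q = |21.6 − 3.41|/96.0 = 0.1895 K/W
Known resistances:
  R_plywood = L/(kA) = 0.0168/(0.102·4.21) = 0.03912 K/W
  R_plywood = L/(kA) = 0.0378/(0.125·4.21) = 0.07183 K/W
  R_conv,out = 1/(hA) = 1/(24.2·4.21) = 0.009815 K/W
R_beech = ΣR − ΣR_known = 0.1895 − 0.1208 = 0.06870 K/W
L/(kA) = 0.06870 ⇒ k = 0.0475/(0.06870·4.21) = 0.164 W/m·K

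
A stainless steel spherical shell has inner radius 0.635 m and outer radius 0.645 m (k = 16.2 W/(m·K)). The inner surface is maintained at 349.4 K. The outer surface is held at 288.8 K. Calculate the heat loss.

Q = 4πk·ΔT/(1/r₁ − 1/r₂) = 4π × 16.2 × 60.6 / (1/0.635 − 1/0.645) = 5.05×10^5 W

Q = 5.05×10^5 W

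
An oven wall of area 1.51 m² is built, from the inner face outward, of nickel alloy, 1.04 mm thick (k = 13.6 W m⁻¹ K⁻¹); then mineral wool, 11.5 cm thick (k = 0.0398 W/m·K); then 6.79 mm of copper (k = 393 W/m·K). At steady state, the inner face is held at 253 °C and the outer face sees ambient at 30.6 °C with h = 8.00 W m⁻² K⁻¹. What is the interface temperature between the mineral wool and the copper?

T = 39.8 °C

Resistance network (inner→outer):
  R_nickel alloy = L/(kA) = 0.00104/(13.6·1.51) = 5.064×10^-5 K/W
  R_mineral wool = L/(kA) = 0.115/(0.0398·1.51) = 1.914 K/W
  R_copper = L/(kA) = 0.00679/(393·1.51) = 1.144×10^-5 K/W
  R_conv,out = 1/(hA) = 1/(8.00·1.51) = 0.08278 K/W
ΣR = 5.064×10^-5 + 1.914 + 1.144×10^-5 + 0.08278 = 1.997 K/W
Q = ΔT/ΣR = (253 °C − 30.6 °C)/1.997 = 111.4 W
From the inner boundary to the mineral wool/copper interface, ΣR_partial = 1.914 K/W.
T_interface = T_in − Q·ΣR_partial = 253 °C − (111.4)(1.914) = 39.8 °C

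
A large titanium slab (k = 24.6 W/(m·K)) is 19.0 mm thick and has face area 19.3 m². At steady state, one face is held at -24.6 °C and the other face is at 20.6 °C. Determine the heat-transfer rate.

Q = kA·ΔT/L = 24.6 × 19.3 × |-24.6 °C − 20.6 °C| / 0.0190 = 1.13×10^6 W

Q = 1130 kW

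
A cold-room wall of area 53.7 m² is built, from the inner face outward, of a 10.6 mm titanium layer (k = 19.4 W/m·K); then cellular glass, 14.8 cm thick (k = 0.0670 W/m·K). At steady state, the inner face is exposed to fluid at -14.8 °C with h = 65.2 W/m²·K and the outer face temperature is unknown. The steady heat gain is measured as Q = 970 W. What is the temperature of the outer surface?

Series resistances:
  R_conv,in = 1/(hA) = 1/(65.2·53.7) = 2.856×10^-4 K/W
  R_titanium = L/(kA) = 0.0106/(19.4·53.7) = 1.017×10^-5 K/W
  R_cellular glass = L/(kA) = 0.148/(0.0670·53.7) = 0.04114 K/W
ΣR = 0.04143 K/W
ΔT = Q·ΣR = 970 × 0.04143 = 40.19 K
Heat flows inward, so T_out = T_in + ΔT = -14.8 + 40.19 = 25.4 °C

T_out = 25.4 °C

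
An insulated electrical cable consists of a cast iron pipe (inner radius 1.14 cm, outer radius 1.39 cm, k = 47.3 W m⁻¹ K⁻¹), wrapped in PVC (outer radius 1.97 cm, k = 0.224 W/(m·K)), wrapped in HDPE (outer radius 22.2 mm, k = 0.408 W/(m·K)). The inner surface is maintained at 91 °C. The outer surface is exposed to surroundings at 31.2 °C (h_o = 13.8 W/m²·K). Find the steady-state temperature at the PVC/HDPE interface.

T = 72.8 °C

Treat each layer as a resistance in series:
  R'_cast iron = ln(0.0139/0.0114)/(2πk) = 0.1983/(2π·47.3) = 6.672×10^-4 m·K/W
  R'_PVC = ln(0.0197/0.0139)/(2πk) = 0.3487/(2π·0.224) = 0.2478 m·K/W
  R'_HDPE = ln(0.0222/0.0197)/(2πk) = 0.1195/(2π·0.408) = 0.04660 m·K/W
  R'_conv,out = 1/(2πr h) = 1/(2π·0.0222·13.8) = 0.5195 m·K/W
ΣR = 6.672×10^-4 + 0.2478 + 0.04660 + 0.5195 = 0.8146 m·K/W
Q' = ΔT/ΣR = (91 °C − 31.2 °C)/0.8146 = 73.41 W/m
From the inner boundary to the PVC/HDPE interface, ΣR_partial = 0.2485 m·K/W.
T_interface = T_in − Q'·ΣR_partial = 91 °C − (73.41)(0.2485) = 72.8 °C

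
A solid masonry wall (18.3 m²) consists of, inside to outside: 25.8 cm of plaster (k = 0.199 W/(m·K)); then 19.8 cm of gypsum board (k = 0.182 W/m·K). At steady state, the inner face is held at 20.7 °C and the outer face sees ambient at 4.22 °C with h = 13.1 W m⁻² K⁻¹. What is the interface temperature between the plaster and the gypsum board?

Series thermal resistances, inner to outer:
  R_plaster = L/(kA) = 0.258/(0.199·18.3) = 0.07085 K/W
  R_gypsum board = L/(kA) = 0.198/(0.182·18.3) = 0.05945 K/W
  R_conv,out = 1/(hA) = 1/(13.1·18.3) = 0.004171 K/W
ΣR = 0.07085 + 0.05945 + 0.004171 = 0.1345 K/W
Q = ΔT/ΣR = (20.7 °C − 4.22 °C)/0.1345 = 122.5 W
From the inner boundary to the plaster/gypsum board interface, ΣR_partial = 0.07085 K/W.
T_interface = T_in − Q·ΣR_partial = 20.7 °C − (122.5)(0.07085) = 12.0 °C

T = 12.0 °C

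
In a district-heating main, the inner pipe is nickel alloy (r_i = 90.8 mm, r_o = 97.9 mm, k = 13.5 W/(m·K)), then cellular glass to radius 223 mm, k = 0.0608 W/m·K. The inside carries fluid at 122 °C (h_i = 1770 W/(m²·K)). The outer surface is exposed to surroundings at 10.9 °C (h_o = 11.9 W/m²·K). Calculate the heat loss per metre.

Q' = 50.1 W/m

Resistance network (inner→outer):
  R'_conv,in = 1/(2πr h) = 1/(2π·0.0908·1770) = 9.903×10^-4 m·K/W
  R'_nickel alloy = ln(0.0979/0.0908)/(2πk) = 0.07529/(2π·13.5) = 8.876×10^-4 m·K/W
  R'_cellular glass = ln(0.223/0.0979)/(2πk) = 0.8232/(2π·0.0608) = 2.155 m·K/W
  R'_conv,out = 1/(2πr h) = 1/(2π·0.223·11.9) = 0.05997 m·K/W
ΣR = 9.903×10^-4 + 8.876×10^-4 + 2.155 + 0.05997 = 2.217 m·K/W
Q' = ΔT/ΣR = (122 °C − 10.9 °C)/2.217 = 50.1 W/m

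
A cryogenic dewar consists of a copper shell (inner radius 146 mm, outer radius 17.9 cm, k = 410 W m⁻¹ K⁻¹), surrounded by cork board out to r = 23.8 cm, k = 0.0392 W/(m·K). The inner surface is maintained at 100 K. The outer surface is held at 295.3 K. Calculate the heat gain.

Q = 69.5 W

Resistance network (inner→outer):
  R_copper = (1/0.146 − 1/0.179)/(4πk) = 1.263/(4π·410) = 2.451×10^-4 K/W
  R_cork board = (1/0.179 − 1/0.238)/(4πk) = 1.385/(4π·0.0392) = 2.811 K/W
ΣR = 2.451×10^-4 + 2.811 = 2.811 K/W
Q = ΔT/ΣR = (100 K − 295.3 K)/2.811 = -69.5 W
(Negative Q ⇒ heat flows inward; heat gain = 69.5 W.)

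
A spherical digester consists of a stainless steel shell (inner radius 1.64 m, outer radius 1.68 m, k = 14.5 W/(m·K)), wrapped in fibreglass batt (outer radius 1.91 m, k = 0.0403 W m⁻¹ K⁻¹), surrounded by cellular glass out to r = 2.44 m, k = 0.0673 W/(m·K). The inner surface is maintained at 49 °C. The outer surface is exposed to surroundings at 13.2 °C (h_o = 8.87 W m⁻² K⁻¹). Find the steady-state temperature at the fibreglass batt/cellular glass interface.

Resistance network (inner→outer):
  R_stainless steel = (1/1.64 − 1/1.68)/(4πk) = 0.01452/(4π·14.5) = 7.968×10^-5 K/W
  R_fibreglass batt = (1/1.68 − 1/1.91)/(4πk) = 0.07168/(4π·0.0403) = 0.1415 K/W
  R_cellular glass = (1/1.91 − 1/2.44)/(4πk) = 0.1137/(4π·0.0673) = 0.1345 K/W
  R_conv,out = 1/(4πr²h) = 1/(4π·2.44²·8.87) = 0.001507 K/W
ΣR = 7.968×10^-5 + 0.1415 + 0.1345 + 0.001507 = 0.2776 K/W
Q = ΔT/ΣR = (49 °C − 13.2 °C)/0.2776 = 129.0 W
From the inner boundary to the fibreglass batt/cellular glass interface, ΣR_partial = 0.1416 K/W.
T_interface = T_in − Q·ΣR_partial = 49 °C − (129.0)(0.1416) = 30.7 °C

T = 30.7 °C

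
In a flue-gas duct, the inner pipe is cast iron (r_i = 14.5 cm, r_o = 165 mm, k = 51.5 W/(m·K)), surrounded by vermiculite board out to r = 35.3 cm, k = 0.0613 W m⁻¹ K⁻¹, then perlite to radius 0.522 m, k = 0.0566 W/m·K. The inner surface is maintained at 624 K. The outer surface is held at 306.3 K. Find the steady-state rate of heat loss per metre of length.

Q' = 103 W/m

Treat each layer as a resistance in series:
  R'_cast iron = ln(0.165/0.145)/(2πk) = 0.1292/(2π·51.5) = 3.993×10^-4 m·K/W
  R'_vermiculite board = ln(0.353/0.165)/(2πk) = 0.7605/(2π·0.0613) = 1.975 m·K/W
  R'_perlite = ln(0.522/0.353)/(2πk) = 0.3912/(2π·0.0566) = 1.100 m·K/W
ΣR = 3.993×10^-4 + 1.975 + 1.100 = 3.075 m·K/W
Q' = ΔT/ΣR = (624 K − 306.3 K)/3.075 = 103 W/m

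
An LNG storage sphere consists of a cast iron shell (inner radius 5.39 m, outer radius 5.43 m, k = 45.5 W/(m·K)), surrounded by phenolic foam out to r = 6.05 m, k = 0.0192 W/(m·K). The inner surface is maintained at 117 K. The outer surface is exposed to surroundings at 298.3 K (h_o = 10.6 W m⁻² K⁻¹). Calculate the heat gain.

Treat each layer as a resistance in series:
  R_cast iron = (1/5.39 − 1/5.43)/(4πk) = 0.001367/(4π·45.5) = 2.390×10^-6 K/W
  R_phenolic foam = (1/5.43 − 1/6.05)/(4πk) = 0.01887/(4π·0.0192) = 0.07822 K/W
  R_conv,out = 1/(4πr²h) = 1/(4π·6.05²·10.6) = 2.051×10^-4 K/W
ΣR = 2.390×10^-6 + 0.07822 + 2.051×10^-4 = 0.07843 K/W
Q = ΔT/ΣR = (117 K − 298.3 K)/0.07843 = -2310 W
(Negative Q ⇒ heat flows inward; heat gain = 2310 W.)

Q = 2.31 kW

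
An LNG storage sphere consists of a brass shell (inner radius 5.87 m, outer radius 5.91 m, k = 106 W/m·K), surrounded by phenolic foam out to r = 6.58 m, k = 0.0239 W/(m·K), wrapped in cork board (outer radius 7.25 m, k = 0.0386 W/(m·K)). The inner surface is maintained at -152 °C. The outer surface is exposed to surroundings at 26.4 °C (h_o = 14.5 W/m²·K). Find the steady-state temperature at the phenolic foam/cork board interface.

T = -33.6 °C

Treat each layer as a resistance in series:
  R_brass = (1/5.87 − 1/5.91)/(4πk) = 0.001153/(4π·106) = 8.656×10^-7 K/W
  R_phenolic foam = (1/5.91 − 1/6.58)/(4πk) = 0.01723/(4π·0.0239) = 0.05737 K/W
  R_cork board = (1/6.58 − 1/7.25)/(4πk) = 0.01404/(4π·0.0386) = 0.02895 K/W
  R_conv,out = 1/(4πr²h) = 1/(4π·7.25²·14.5) = 1.044×10^-4 K/W
ΣR = 8.656×10^-7 + 0.05737 + 0.02895 + 1.044×10^-4 = 0.08643 K/W
Q = ΔT/ΣR = (-152 °C − 26.4 °C)/0.08643 = -2064 W
From the inner boundary to the phenolic foam/cork board interface, ΣR_partial = 0.05737 K/W.
T_interface = T_in − Q·ΣR_partial = -152 °C − (-2064)(0.05737) = -33.6 °C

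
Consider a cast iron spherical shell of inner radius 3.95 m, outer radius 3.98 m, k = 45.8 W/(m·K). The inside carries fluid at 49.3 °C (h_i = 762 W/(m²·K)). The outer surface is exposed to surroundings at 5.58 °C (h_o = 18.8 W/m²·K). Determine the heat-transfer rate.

Resistance network (inner→outer):
  R_conv,in = 1/(4πr²h) = 1/(4π·3.95²·762) = 6.693×10^-6 K/W
  R_cast iron = (1/3.95 − 1/3.98)/(4πk) = 0.001908/(4π·45.8) = 3.316×10^-6 K/W
  R_conv,out = 1/(4πr²h) = 1/(4π·3.98²·18.8) = 2.672×10^-4 K/W
ΣR = 6.693×10^-6 + 3.316×10^-6 + 2.672×10^-4 = 2.772×10^-4 K/W
Q = ΔT/ΣR = (49.3 °C − 5.58 °C)/2.772×10^-4 = 1.58×10^5 W

Q = 1.58×10^5 W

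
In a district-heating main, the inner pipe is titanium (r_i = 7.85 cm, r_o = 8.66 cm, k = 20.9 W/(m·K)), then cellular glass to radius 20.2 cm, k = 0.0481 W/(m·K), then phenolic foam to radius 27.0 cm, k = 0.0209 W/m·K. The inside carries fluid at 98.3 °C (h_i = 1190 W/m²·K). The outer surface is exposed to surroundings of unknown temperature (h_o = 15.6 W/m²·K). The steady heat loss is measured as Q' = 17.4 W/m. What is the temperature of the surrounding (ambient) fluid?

Series resistances:
  R'_conv,in = 1/(2πr h) = 1/(2π·0.0785·1190) = 0.001704 m·K/W
  R'_titanium = ln(0.0866/0.0785)/(2πk) = 0.09820/(2π·20.9) = 7.478×10^-4 m·K/W
  R'_cellular glass = ln(0.202/0.0866)/(2πk) = 0.8470/(2π·0.0481) = 2.802 m·K/W
  R'_phenolic foam = ln(0.270/0.202)/(2πk) = 0.2902/(2π·0.0209) = 2.210 m·K/W
  R'_conv,out = 1/(2πr h) = 1/(2π·0.270·15.6) = 0.03779 m·K/W
ΣR = 5.052 m·K/W
ΔT = Q'·ΣR = 17.4 × 5.052 = 87.90 K
Heat flows outward, so T_out = T_in − ΔT = 98.3 − 87.90 = 10.4 °C

T_out = 10.4 °C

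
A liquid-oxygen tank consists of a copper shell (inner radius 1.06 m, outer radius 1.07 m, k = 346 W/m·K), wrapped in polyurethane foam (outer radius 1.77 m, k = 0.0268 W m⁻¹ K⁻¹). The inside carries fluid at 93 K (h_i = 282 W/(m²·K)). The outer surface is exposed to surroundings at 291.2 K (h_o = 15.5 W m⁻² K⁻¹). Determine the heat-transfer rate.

Series thermal resistances, inner to outer:
  R_conv,in = 1/(4πr²h) = 1/(4π·1.06²·282) = 2.511×10^-4 K/W
  R_copper = (1/1.06 − 1/1.07)/(4πk) = 0.008817/(4π·346) = 2.028×10^-6 K/W
  R_polyurethane foam = (1/1.07 − 1/1.77)/(4πk) = 0.3696/(4π·0.0268) = 1.097 K/W
  R_conv,out = 1/(4πr²h) = 1/(4π·1.77²·15.5) = 0.001639 K/W
ΣR = 2.511×10^-4 + 2.028×10^-6 + 1.097 + 0.001639 = 1.099 K/W
Q = ΔT/ΣR = (93 K − 291.2 K)/1.099 = -180 W
(Negative Q ⇒ heat flows inward; heat gain = 180 W.)

Q = 180 W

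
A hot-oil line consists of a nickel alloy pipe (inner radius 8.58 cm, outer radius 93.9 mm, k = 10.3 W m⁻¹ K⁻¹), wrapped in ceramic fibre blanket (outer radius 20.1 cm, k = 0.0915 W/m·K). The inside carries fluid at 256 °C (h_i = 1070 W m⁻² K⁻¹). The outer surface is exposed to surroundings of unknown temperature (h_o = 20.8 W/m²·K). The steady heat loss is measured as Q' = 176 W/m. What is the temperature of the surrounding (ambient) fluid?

T_out = 15.8 °C

Sum the resistances:
  R'_conv,in = 1/(2πr h) = 1/(2π·0.0858·1070) = 0.001734 m·K/W
  R'_nickel alloy = ln(0.0939/0.0858)/(2πk) = 0.09021/(2π·10.3) = 0.001394 m·K/W
  R'_ceramic fibre blanket = ln(0.201/0.0939)/(2πk) = 0.7611/(2π·0.0915) = 1.324 m·K/W
  R'_conv,out = 1/(2πr h) = 1/(2π·0.201·20.8) = 0.03807 m·K/W
ΣR = 1.365 m·K/W
ΔT = Q'·ΣR = 176 × 1.365 = 240.2 K
Heat flows outward, so T_out = T_in − ΔT = 256 − 240.2 = 15.8 °C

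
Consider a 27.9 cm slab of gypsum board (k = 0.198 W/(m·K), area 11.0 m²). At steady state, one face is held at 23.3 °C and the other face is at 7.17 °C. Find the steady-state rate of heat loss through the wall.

Q = kA·ΔT/L = 0.198 × 11.0 × |23.3 °C − 7.17 °C| / 0.279 = 126 W

Q = 126 W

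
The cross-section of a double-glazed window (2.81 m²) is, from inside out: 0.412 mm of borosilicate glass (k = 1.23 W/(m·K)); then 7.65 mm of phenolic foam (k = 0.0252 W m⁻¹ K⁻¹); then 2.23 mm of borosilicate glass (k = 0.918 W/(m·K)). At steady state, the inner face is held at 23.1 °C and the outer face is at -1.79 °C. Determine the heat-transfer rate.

Q = 228 W

Series thermal resistances, inner to outer:
  R_borosilicate glass = L/(kA) = 4.12×10^-4/(1.23·2.81) = 1.192×10^-4 K/W
  R_phenolic foam = L/(kA) = 0.00765/(0.0252·2.81) = 0.1080 K/W
  R_borosilicate glass = L/(kA) = 0.00223/(0.918·2.81) = 8.645×10^-4 K/W
ΣR = 1.192×10^-4 + 0.1080 + 8.645×10^-4 = 0.1090 K/W
Q = ΔT/ΣR = (23.1 °C − -1.79 °C)/0.1090 = 228 W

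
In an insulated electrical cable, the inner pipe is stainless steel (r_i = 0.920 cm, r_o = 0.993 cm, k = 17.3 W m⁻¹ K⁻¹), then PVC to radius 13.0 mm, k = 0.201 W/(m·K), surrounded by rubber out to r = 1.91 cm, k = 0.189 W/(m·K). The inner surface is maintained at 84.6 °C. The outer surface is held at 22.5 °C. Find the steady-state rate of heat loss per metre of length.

Resistance network (inner→outer):
  R'_stainless steel = ln(0.00993/0.00920)/(2πk) = 0.07636/(2π·17.3) = 7.025×10^-4 m·K/W
  R'_PVC = ln(0.0130/0.00993)/(2πk) = 0.2694/(2π·0.201) = 0.2133 m·K/W
  R'_rubber = ln(0.0191/0.0130)/(2πk) = 0.3847/(2π·0.189) = 0.3240 m·K/W
ΣR = 7.025×10^-4 + 0.2133 + 0.3240 = 0.5380 m·K/W
Q' = ΔT/ΣR = (84.6 °C − 22.5 °C)/0.5380 = 115 W/m

Q' = 115 W/m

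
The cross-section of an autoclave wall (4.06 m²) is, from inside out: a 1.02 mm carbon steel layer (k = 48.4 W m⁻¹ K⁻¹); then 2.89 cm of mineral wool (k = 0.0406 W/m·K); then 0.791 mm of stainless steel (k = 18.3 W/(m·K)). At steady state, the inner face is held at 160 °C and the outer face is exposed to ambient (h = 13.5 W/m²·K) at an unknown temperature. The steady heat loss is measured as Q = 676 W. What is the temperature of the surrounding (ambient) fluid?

T_out = 29.1 °C

Series resistances:
  R_carbon steel = L/(kA) = 0.00102/(48.4·4.06) = 5.191×10^-6 K/W
  R_mineral wool = L/(kA) = 0.0289/(0.0406·4.06) = 0.1753 K/W
  R_stainless steel = L/(kA) = 7.91×10^-4/(18.3·4.06) = 1.065×10^-5 K/W
  R_conv,out = 1/(hA) = 1/(13.5·4.06) = 0.01824 K/W
ΣR = 0.1936 K/W
ΔT = Q·ΣR = 676 × 0.1936 = 130.9 K
Heat flows outward, so T_out = T_in − ΔT = 160 − 130.9 = 29.1 °C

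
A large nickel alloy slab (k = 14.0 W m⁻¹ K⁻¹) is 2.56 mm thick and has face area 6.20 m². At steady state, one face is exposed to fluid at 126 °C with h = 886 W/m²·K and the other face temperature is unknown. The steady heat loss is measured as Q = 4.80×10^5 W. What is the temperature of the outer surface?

T_out = 24.5 °C

Series resistances:
  R_conv,in = 1/(hA) = 1/(886·6.20) = 1.820×10^-4 K/W
  R_nickel alloy = L/(kA) = 0.00256/(14.0·6.20) = 2.949×10^-5 K/W
ΣR = 2.115×10^-4 K/W
ΔT = Q·ΣR = 4.80×10^5 × 2.115×10^-4 = 101.5 K
Heat flows outward, so T_out = T_in − ΔT = 126 − 101.5 = 24.5 °C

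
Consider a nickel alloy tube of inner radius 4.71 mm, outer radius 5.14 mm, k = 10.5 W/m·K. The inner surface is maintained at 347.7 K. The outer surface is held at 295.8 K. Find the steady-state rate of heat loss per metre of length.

Q' = 2πk·ΔT/ln(r₂/r₁) = 2π × 10.5 × 51.9 / ln(0.00514/0.00471) = 39200 W/m

Q' = 39.2 kW/m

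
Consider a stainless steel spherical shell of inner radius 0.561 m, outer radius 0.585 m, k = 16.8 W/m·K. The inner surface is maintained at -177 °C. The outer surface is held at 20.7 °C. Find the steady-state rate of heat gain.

Q = 4πk·ΔT/(1/r₁ − 1/r₂) = 4π × 16.8 × 197.7 / (1/0.561 − 1/0.585) = 5.71×10^5 W

Q = 5.71×10^5 W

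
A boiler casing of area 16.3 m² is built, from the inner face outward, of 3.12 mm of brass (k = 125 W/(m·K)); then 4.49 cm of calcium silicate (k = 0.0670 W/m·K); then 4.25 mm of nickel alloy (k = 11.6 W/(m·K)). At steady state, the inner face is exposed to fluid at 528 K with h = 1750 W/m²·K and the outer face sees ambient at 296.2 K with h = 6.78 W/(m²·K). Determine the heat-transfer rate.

Series thermal resistances, inner to outer:
  R_conv,in = 1/(hA) = 1/(1750·16.3) = 3.506×10^-5 K/W
  R_brass = L/(kA) = 0.00312/(125·16.3) = 1.531×10^-6 K/W
  R_calcium silicate = L/(kA) = 0.0449/(0.0670·16.3) = 0.04111 K/W
  R_nickel alloy = L/(kA) = 0.00425/(11.6·16.3) = 2.248×10^-5 K/W
  R_conv,out = 1/(hA) = 1/(6.78·16.3) = 0.009049 K/W
ΣR = 3.506×10^-5 + 1.531×10^-6 + 0.04111 + 2.248×10^-5 + 0.009049 = 0.05022 K/W
Q = ΔT/ΣR = (528 K − 296.2 K)/0.05022 = 4620 W

Q = 4.62 kW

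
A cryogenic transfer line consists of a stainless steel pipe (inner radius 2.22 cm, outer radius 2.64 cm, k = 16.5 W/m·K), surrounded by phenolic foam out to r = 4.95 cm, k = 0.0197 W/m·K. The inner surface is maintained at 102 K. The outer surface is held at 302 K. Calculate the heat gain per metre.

Q' = 39.4 W/m

Series thermal resistances, inner to outer:
  R'_stainless steel = ln(0.0264/0.0222)/(2πk) = 0.1733/(2π·16.5) = 0.001671 m·K/W
  R'_phenolic foam = ln(0.0495/0.0264)/(2πk) = 0.6286/(2π·0.0197) = 5.078 m·K/W
ΣR = 0.001671 + 5.078 = 5.080 m·K/W
Q' = ΔT/ΣR = (102 K − 302 K)/5.080 = -39.4 W/m
(Negative Q' ⇒ heat flows inward; heat gain = 39.4 W/m.)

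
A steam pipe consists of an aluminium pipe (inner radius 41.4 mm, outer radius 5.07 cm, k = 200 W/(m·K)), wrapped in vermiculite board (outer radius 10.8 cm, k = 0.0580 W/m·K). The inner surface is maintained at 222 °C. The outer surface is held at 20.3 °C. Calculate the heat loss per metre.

Treat each layer as a resistance in series:
  R'_aluminium = ln(0.0507/0.0414)/(2πk) = 0.2026/(2π·200) = 1.613×10^-4 m·K/W
  R'_vermiculite board = ln(0.108/0.0507)/(2πk) = 0.7562/(2π·0.0580) = 2.075 m·K/W
ΣR = 1.613×10^-4 + 2.075 = 2.075 m·K/W
Q' = ΔT/ΣR = (222 °C − 20.3 °C)/2.075 = 97.2 W/m

Q' = 97.2 W/m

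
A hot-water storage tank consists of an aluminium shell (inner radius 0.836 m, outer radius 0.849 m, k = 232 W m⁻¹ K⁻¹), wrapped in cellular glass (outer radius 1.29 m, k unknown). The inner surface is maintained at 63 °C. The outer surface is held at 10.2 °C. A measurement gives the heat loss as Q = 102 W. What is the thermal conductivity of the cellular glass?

ΣR = ΔT/Q = |63 − 10.2|/102 = 0.5176 K/W
Known resistances:
  R_aluminium = (1/0.836 − 1/0.849)/(4πk) = 0.01832/(4π·232) = 6.282×10^-6 K/W
R_cellular glass = ΣR − ΣR_known = 0.5176 − 6.282×10^-6 = 0.5176 K/W
(1/r₁−1/r₂)/(4πk) = 0.5176 ⇒ k = 0.4027/(4π·0.5176) = 0.0619 W/m·K

k = 0.0619 W/m·K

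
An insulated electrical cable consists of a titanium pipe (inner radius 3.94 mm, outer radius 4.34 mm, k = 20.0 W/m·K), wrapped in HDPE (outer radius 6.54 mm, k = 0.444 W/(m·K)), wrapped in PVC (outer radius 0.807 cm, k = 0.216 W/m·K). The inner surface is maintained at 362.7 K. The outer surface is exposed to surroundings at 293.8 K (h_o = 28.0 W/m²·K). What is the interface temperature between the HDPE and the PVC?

Resistance network (inner→outer):
  R'_titanium = ln(0.00434/0.00394)/(2πk) = 0.09669/(2π·20.0) = 7.695×10^-4 m·K/W
  R'_HDPE = ln(0.00654/0.00434)/(2πk) = 0.4101/(2π·0.444) = 0.1470 m·K/W
  R'_PVC = ln(0.00807/0.00654)/(2πk) = 0.2102/(2π·0.216) = 0.1549 m·K/W
  R'_conv,out = 1/(2πr h) = 1/(2π·0.00807·28.0) = 0.7044 m·K/W
ΣR = 7.695×10^-4 + 0.1470 + 0.1549 + 0.7044 = 1.007 m·K/W
Q' = ΔT/ΣR = (362.7 K − 293.8 K)/1.007 = 68.42 W/m
From the inner boundary to the HDPE/PVC interface, ΣR_partial = 0.1478 m·K/W.
T_interface = T_in − Q'·ΣR_partial = 362.7 K − (68.42)(0.1478) = 352.6 K

T = 352.6 K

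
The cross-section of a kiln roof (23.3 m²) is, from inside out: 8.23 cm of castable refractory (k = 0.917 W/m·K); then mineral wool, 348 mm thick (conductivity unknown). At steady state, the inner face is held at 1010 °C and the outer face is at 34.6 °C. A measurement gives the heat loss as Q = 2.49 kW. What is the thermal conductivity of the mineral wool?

k = 0.0385 W/m·K

ΣR = ΔT/Q = |1010 − 34.6|/2490 = 0.3917 K/W
Known resistances:
  R_castable refractory = L/(kA) = 0.0823/(0.917·23.3) = 0.003852 K/W
R_mineral wool = ΣR − ΣR_known = 0.3917 − 0.003852 = 0.3878 K/W
L/(kA) = 0.3878 ⇒ k = 0.348/(0.3878·23.3) = 0.0385 W/m·K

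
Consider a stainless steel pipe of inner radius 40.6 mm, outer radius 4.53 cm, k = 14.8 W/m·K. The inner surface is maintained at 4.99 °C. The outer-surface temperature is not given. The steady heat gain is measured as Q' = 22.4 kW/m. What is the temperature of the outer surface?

Series resistances:
  R'_stainless steel = ln(0.0453/0.0406)/(2πk) = 0.1095/(2π·14.8) = 0.001178 m·K/W
ΣR = 0.001178 m·K/W
ΔT = Q'·ΣR = 22400 × 0.001178 = 26.39 K
Heat flows inward, so T_out = T_in + ΔT = 4.99 + 26.39 = 31.4 °C

T_out = 31.4 °C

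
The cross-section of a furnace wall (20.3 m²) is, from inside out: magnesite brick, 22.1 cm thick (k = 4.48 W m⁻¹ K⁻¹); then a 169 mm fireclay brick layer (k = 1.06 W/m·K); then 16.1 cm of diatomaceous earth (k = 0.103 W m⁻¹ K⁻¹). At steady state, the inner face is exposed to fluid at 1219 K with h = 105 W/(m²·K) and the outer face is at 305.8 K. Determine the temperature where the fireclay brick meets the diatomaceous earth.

Resistance network (inner→outer):
  R_conv,in = 1/(hA) = 1/(105·20.3) = 4.692×10^-4 K/W
  R_magnesite brick = L/(kA) = 0.221/(4.48·20.3) = 0.002430 K/W
  R_fireclay brick = L/(kA) = 0.169/(1.06·20.3) = 0.007854 K/W
  R_diatomaceous earth = L/(kA) = 0.161/(0.103·20.3) = 0.07700 K/W
ΣR = 4.692×10^-4 + 0.002430 + 0.007854 + 0.07700 = 0.08775 K/W
Q = ΔT/ΣR = (1219 K − 305.8 K)/0.08775 = 10410 W
From the inner boundary to the fireclay brick/diatomaceous earth interface, ΣR_partial = 0.01075 K/W.
T_interface = T_in − Q·ΣR_partial = 1219 K − (10410)(0.01075) = 1107 K

T = 1107 K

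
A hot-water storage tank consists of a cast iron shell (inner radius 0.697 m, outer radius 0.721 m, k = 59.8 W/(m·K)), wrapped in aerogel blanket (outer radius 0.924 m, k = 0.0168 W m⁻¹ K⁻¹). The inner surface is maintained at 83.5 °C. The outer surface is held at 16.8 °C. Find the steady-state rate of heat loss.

Treat each layer as a resistance in series:
  R_cast iron = (1/0.697 − 1/0.721)/(4πk) = 0.04776/(4π·59.8) = 6.355×10^-5 K/W
  R_aerogel blanket = (1/0.721 − 1/0.924)/(4πk) = 0.3047/(4π·0.0168) = 1.443 K/W
ΣR = 6.355×10^-5 + 1.443 = 1.443 K/W
Q = ΔT/ΣR = (83.5 °C − 16.8 °C)/1.443 = 46.2 W

Q = 46.2 W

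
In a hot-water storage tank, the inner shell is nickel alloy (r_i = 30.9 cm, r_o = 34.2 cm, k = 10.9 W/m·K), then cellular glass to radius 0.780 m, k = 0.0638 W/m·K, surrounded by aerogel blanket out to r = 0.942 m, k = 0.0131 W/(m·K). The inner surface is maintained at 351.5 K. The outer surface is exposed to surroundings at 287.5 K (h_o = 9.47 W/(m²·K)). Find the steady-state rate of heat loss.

Q = 18.8 W

Treat each layer as a resistance in series:
  R_nickel alloy = (1/0.309 − 1/0.342)/(4πk) = 0.3123/(4π·10.9) = 0.002280 K/W
  R_cellular glass = (1/0.342 − 1/0.780)/(4πk) = 1.642/(4π·0.0638) = 2.048 K/W
  R_aerogel blanket = (1/0.780 − 1/0.942)/(4πk) = 0.2205/(4π·0.0131) = 1.339 K/W
  R_conv,out = 1/(4πr²h) = 1/(4π·0.942²·9.47) = 0.009470 K/W
ΣR = 0.002280 + 2.048 + 1.339 + 0.009470 = 3.399 K/W
Q = ΔT/ΣR = (351.5 K − 287.5 K)/3.399 = 18.8 W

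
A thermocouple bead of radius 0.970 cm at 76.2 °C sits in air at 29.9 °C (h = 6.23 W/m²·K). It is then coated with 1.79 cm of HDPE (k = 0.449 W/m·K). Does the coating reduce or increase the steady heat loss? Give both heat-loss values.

Critical radius for a sphere: r_cr = 2k/h = 0.144 m = 14.4 cm.
Outer radius after coating: r₂ = 0.00970 + 0.0179 = 0.02760 m.
Since r₁ < r_cr and r₂ ≤ r_cr, the coating moves toward the maximum at r_cr — heat loss rises.
Bare: R = 1/(4πr₁²h) = 135.8 K/W; Q = 46.3/135.8 = 0.341 W.
Coated: R = R_cond + R_conv = 28.62 K/W; Q = 46.3/28.62 = 1.62 W.

increases: 0.341 → 1.62 W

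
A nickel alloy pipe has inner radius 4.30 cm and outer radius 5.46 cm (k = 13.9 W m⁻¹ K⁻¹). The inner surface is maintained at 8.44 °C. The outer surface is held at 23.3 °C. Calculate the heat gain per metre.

Q' = 2πk·ΔT/ln(r₂/r₁) = 2π × 13.9 × 14.86 / ln(0.0546/0.0430) = 5430 W/m

Q' = 5.43 kW/m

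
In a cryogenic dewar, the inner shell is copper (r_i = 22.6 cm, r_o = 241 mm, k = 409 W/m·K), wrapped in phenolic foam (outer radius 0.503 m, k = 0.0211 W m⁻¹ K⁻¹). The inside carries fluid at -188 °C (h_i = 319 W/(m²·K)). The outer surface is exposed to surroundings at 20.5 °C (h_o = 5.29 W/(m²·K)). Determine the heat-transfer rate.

Q = 25.4 W

Treat each layer as a resistance in series:
  R_conv,in = 1/(4πr²h) = 1/(4π·0.226²·319) = 0.004884 K/W
  R_copper = (1/0.226 − 1/0.241)/(4πk) = 0.2754/(4π·409) = 5.358×10^-5 K/W
  R_phenolic foam = (1/0.241 − 1/0.503)/(4πk) = 2.161/(4π·0.0211) = 8.151 K/W
  R_conv,out = 1/(4πr²h) = 1/(4π·0.503²·5.29) = 0.05946 K/W
ΣR = 0.004884 + 5.358×10^-5 + 8.151 + 0.05946 = 8.215 K/W
Q = ΔT/ΣR = (-188 °C − 20.5 °C)/8.215 = -25.4 W
(Negative Q ⇒ heat flows inward; heat gain = 25.4 W.)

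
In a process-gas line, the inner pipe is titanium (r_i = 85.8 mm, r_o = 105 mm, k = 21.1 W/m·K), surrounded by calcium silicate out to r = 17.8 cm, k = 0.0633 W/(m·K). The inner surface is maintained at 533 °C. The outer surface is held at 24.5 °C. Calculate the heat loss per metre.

Treat each layer as a resistance in series:
  R'_titanium = ln(0.105/0.0858)/(2πk) = 0.2019/(2π·21.1) = 0.001523 m·K/W
  R'_calcium silicate = ln(0.178/0.105)/(2πk) = 0.5278/(2π·0.0633) = 1.327 m·K/W
ΣR = 0.001523 + 1.327 = 1.329 m·K/W
Q' = ΔT/ΣR = (533 °C − 24.5 °C)/1.329 = 383 W/m

Q' = 383 W/m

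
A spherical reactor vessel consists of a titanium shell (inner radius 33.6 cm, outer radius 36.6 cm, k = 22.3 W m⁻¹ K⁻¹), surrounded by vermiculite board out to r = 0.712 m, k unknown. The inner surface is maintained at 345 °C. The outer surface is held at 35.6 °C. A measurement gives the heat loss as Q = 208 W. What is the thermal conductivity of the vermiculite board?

ΣR = ΔT/Q = |345 − 35.6|/208 = 1.487 K/W
Known resistances:
  R_titanium = (1/0.336 − 1/0.366)/(4πk) = 0.2440/(4π·22.3) = 8.705×10^-4 K/W
R_vermiculite board = ΣR − ΣR_known = 1.487 − 8.705×10^-4 = 1.486 K/W
(1/r₁−1/r₂)/(4πk) = 1.486 ⇒ k = 1.328/(4π·1.486) = 0.0711 W/m·K

k = 0.0711 W/m·K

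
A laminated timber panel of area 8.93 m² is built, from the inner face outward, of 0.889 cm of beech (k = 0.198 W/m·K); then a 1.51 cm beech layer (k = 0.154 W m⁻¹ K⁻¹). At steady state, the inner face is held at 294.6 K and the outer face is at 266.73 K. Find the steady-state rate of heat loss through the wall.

Q = 1740 W

Resistance network (inner→outer):
  R_beech = L/(kA) = 0.00889/(0.198·8.93) = 0.005028 K/W
  R_beech = L/(kA) = 0.0151/(0.154·8.93) = 0.01098 K/W
ΣR = 0.005028 + 0.01098 = 0.01601 K/W
Q = ΔT/ΣR = (294.6 K − 266.73 K)/0.01601 = 1740 W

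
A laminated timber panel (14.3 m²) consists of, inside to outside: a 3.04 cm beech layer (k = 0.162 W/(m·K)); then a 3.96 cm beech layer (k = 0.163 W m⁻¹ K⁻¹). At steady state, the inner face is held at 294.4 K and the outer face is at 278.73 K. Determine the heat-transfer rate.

Q = 520 W

Resistance network (inner→outer):
  R_beech = L/(kA) = 0.0304/(0.162·14.3) = 0.01312 K/W
  R_beech = L/(kA) = 0.0396/(0.163·14.3) = 0.01699 K/W
ΣR = 0.01312 + 0.01699 = 0.03011 K/W
Q = ΔT/ΣR = (294.4 K − 278.73 K)/0.03011 = 520 W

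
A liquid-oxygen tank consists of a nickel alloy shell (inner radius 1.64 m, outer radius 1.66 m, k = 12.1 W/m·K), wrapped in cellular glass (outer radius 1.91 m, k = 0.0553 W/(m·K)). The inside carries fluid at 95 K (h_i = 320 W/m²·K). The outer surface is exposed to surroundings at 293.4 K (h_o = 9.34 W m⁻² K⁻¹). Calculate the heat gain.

Q = 1710 W

Resistance network (inner→outer):
  R_conv,in = 1/(4πr²h) = 1/(4π·1.64²·320) = 9.246×10^-5 K/W
  R_nickel alloy = (1/1.64 − 1/1.66)/(4πk) = 0.007346/(4π·12.1) = 4.832×10^-5 K/W
  R_cellular glass = (1/1.66 − 1/1.91)/(4πk) = 0.07885/(4π·0.0553) = 0.1135 K/W
  R_conv,out = 1/(4πr²h) = 1/(4π·1.91²·9.34) = 0.002335 K/W
ΣR = 9.246×10^-5 + 4.832×10^-5 + 0.1135 + 0.002335 = 0.1160 K/W
Q = ΔT/ΣR = (95 K − 293.4 K)/0.1160 = -1710 W
(Negative Q ⇒ heat flows inward; heat gain = 1710 W.)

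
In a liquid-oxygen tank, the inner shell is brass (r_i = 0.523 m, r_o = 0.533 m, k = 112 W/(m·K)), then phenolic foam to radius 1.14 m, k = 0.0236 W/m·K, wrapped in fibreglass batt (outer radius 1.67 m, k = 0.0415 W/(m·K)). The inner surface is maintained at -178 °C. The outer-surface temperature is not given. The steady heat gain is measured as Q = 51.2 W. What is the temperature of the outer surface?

Series resistances:
  R_brass = (1/0.523 − 1/0.533)/(4πk) = 0.03587/(4π·112) = 2.549×10^-5 K/W
  R_phenolic foam = (1/0.533 − 1/1.14)/(4πk) = 0.9990/(4π·0.0236) = 3.368 K/W
  R_fibreglass batt = (1/1.14 − 1/1.67)/(4πk) = 0.2784/(4π·0.0415) = 0.5338 K/W
ΣR = 3.902 K/W
ΔT = Q·ΣR = 51.2 × 3.902 = 199.8 K
Heat flows inward, so T_out = T_in + ΔT = -178 + 199.8 = 21.8 °C

T_out = 21.8 °C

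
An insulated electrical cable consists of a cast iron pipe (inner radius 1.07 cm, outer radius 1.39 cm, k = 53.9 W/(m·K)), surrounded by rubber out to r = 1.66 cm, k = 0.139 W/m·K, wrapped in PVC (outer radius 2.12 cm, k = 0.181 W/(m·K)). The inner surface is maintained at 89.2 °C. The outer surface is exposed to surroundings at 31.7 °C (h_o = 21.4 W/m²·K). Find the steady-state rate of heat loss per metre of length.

Q' = 74.7 W/m

Treat each layer as a resistance in series:
  R'_cast iron = ln(0.0139/0.0107)/(2πk) = 0.2616/(2π·53.9) = 7.726×10^-4 m·K/W
  R'_rubber = ln(0.0166/0.0139)/(2πk) = 0.1775/(2π·0.139) = 0.2033 m·K/W
  R'_PVC = ln(0.0212/0.0166)/(2πk) = 0.2446/(2π·0.181) = 0.2151 m·K/W
  R'_conv,out = 1/(2πr h) = 1/(2π·0.0212·21.4) = 0.3508 m·K/W
ΣR = 7.726×10^-4 + 0.2033 + 0.2151 + 0.3508 = 0.7700 m·K/W
Q' = ΔT/ΣR = (89.2 °C − 31.7 °C)/0.7700 = 74.7 W/m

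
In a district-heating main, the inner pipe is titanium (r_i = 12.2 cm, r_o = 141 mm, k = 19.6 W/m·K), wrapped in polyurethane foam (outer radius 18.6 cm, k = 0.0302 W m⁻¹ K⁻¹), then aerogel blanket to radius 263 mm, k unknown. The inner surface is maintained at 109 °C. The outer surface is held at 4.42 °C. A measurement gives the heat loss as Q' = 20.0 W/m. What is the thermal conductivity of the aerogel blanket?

ΣR = ΔT/Q' = |109 − 4.42|/20.0 = 5.229 m·K/W
Known resistances:
  R'_titanium = ln(0.141/0.122)/(2πk) = 0.1447/(2π·19.6) = 0.001175 m·K/W
  R'_polyurethane foam = ln(0.186/0.141)/(2πk) = 0.2770/(2π·0.0302) = 1.460 m·K/W
R_aerogel blanket = ΣR − ΣR_known = 5.229 − 1.461 = 3.768 m·K/W
ln(r₂/r₁)/(2πk) = 3.768 ⇒ k = 0.3464/(2π·3.768) = 0.0146 W/m·K

k = 0.0146 W/m·K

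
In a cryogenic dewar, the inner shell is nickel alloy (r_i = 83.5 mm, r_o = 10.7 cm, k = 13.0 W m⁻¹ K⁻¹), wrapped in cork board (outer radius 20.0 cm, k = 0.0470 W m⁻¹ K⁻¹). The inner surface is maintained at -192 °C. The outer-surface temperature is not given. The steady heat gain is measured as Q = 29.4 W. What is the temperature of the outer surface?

Sum the resistances:
  R_nickel alloy = (1/0.0835 − 1/0.107)/(4πk) = 2.630/(4π·13.0) = 0.01610 K/W
  R_cork board = (1/0.107 − 1/0.200)/(4πk) = 4.346/(4π·0.0470) = 7.358 K/W
ΣR = 7.374 K/W
ΔT = Q·ΣR = 29.4 × 7.374 = 216.8 K
Heat flows inward, so T_out = T_in + ΔT = -192 + 216.8 = 24.8 °C

T_out = 24.8 °C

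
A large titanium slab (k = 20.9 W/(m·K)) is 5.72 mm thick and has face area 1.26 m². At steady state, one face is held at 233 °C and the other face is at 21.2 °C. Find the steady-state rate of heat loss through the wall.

Q = 975 kW

Q = kA·ΔT/L = 20.9 × 1.26 × |233 °C − 21.2 °C| / 0.00572 = 9.75×10^5 W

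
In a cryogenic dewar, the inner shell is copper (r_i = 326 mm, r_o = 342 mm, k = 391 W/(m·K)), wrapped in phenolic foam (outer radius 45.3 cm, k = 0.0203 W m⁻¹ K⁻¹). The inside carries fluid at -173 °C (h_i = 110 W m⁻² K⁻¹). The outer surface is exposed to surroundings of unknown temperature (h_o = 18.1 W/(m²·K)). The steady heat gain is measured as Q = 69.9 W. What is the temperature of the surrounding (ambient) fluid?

Series resistances:
  R_conv,in = 1/(4πr²h) = 1/(4π·0.326²·110) = 0.006807 K/W
  R_copper = (1/0.326 − 1/0.342)/(4πk) = 0.1435/(4π·391) = 2.921×10^-5 K/W
  R_phenolic foam = (1/0.342 − 1/0.453)/(4πk) = 0.7165/(4π·0.0203) = 2.809 K/W
  R_conv,out = 1/(4πr²h) = 1/(4π·0.453²·18.1) = 0.02142 K/W
ΣR = 2.837 K/W
ΔT = Q·ΣR = 69.9 × 2.837 = 198.3 K
Heat flows inward, so T_out = T_in + ΔT = -173 + 198.3 = 25.3 °C

T_out = 25.3 °C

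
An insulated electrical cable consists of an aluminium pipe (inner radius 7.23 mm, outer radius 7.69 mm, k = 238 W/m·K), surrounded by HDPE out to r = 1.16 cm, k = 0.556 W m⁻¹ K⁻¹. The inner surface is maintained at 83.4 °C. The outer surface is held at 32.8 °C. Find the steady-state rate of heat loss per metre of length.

Treat each layer as a resistance in series:
  R'_aluminium = ln(0.00769/0.00723)/(2πk) = 0.06168/(2π·238) = 4.125×10^-5 m·K/W
  R'_HDPE = ln(0.0116/0.00769)/(2πk) = 0.4111/(2π·0.556) = 0.1177 m·K/W
ΣR = 4.125×10^-5 + 0.1177 = 0.1177 m·K/W
Q' = ΔT/ΣR = (83.4 °C − 32.8 °C)/0.1177 = 430 W/m

Q' = 430 W/m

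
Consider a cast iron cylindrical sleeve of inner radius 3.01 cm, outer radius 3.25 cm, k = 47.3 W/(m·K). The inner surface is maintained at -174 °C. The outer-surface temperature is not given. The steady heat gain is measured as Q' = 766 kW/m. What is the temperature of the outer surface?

T_out = 23.7 °C

Series resistances:
  R'_cast iron = ln(0.0325/0.0301)/(2πk) = 0.07671/(2π·47.3) = 2.581×10^-4 m·K/W
ΣR = 2.581×10^-4 m·K/W
ΔT = Q'·ΣR = 7.66×10^5 × 2.581×10^-4 = 197.7 K
Heat flows inward, so T_out = T_in + ΔT = -174 + 197.7 = 23.7 °C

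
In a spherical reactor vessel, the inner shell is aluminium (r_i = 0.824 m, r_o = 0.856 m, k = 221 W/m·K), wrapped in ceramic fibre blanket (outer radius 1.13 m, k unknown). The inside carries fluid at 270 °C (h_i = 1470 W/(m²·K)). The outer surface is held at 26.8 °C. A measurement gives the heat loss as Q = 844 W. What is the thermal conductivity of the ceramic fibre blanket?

ΣR = ΔT/Q = |270 − 26.8|/844 = 0.2882 K/W
Known resistances:
  R_conv,in = 1/(4πr²h) = 1/(4π·0.824²·1470) = 7.973×10^-5 K/W
  R_aluminium = (1/0.824 − 1/0.856)/(4πk) = 0.04537/(4π·221) = 1.634×10^-5 K/W
R_ceramic fibre blanket = ΣR − ΣR_known = 0.2882 − 9.607×10^-5 = 0.2881 K/W
(1/r₁−1/r₂)/(4πk) = 0.2881 ⇒ k = 0.2833/(4π·0.2881) = 0.0783 W/m·K

k = 0.0783 W/m·K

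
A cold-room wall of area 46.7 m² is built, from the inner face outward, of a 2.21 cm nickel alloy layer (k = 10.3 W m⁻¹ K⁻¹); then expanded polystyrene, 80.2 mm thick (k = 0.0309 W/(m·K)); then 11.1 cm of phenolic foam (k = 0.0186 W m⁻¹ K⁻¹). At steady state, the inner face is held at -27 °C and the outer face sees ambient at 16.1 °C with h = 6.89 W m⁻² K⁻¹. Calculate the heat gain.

Q = 231 W

Treat each layer as a resistance in series:
  R_nickel alloy = L/(kA) = 0.0221/(10.3·46.7) = 4.594×10^-5 K/W
  R_expanded polystyrene = L/(kA) = 0.0802/(0.0309·46.7) = 0.05558 K/W
  R_phenolic foam = L/(kA) = 0.111/(0.0186·46.7) = 0.1278 K/W
  R_conv,out = 1/(hA) = 1/(6.89·46.7) = 0.003108 K/W
ΣR = 4.594×10^-5 + 0.05558 + 0.1278 + 0.003108 = 0.1865 K/W
Q = ΔT/ΣR = (-27 °C − 16.1 °C)/0.1865 = -231 W
(Negative Q ⇒ heat flows inward; heat gain = 231 W.)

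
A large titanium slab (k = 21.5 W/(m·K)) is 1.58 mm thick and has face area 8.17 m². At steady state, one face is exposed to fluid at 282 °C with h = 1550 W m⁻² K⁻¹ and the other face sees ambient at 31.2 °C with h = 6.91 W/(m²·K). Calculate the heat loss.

Q = 14.1 kW

Treat each layer as a resistance in series:
  R_conv,in = 1/(hA) = 1/(1550·8.17) = 7.897×10^-5 K/W
  R_titanium = L/(kA) = 0.00158/(21.5·8.17) = 8.995×10^-6 K/W
  R_conv,out = 1/(hA) = 1/(6.91·8.17) = 0.01771 K/W
ΣR = 7.897×10^-5 + 8.995×10^-6 + 0.01771 = 0.01780 K/W
Q = ΔT/ΣR = (282 °C − 31.2 °C)/0.01780 = 14100 W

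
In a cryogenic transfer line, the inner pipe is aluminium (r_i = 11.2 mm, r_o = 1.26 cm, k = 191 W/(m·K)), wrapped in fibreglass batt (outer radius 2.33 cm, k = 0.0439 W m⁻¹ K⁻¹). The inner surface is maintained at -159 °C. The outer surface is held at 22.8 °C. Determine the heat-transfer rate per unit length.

Resistance network (inner→outer):
  R'_aluminium = ln(0.0126/0.0112)/(2πk) = 0.1178/(2π·191) = 9.815×10^-5 m·K/W
  R'_fibreglass batt = ln(0.0233/0.0126)/(2πk) = 0.6148/(2π·0.0439) = 2.229 m·K/W
ΣR = 9.815×10^-5 + 2.229 = 2.229 m·K/W
Q' = ΔT/ΣR = (-159 °C − 22.8 °C)/2.229 = -81.6 W/m
(Negative Q' ⇒ heat flows inward; heat gain = 81.6 W/m.)

Q' = 81.6 W/m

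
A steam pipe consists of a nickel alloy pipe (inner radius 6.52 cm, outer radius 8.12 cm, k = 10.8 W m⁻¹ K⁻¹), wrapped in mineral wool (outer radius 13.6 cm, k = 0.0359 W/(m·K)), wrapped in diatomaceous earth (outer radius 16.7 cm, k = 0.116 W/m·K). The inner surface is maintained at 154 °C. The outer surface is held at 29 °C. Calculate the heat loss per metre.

Q' = 48.6 W/m

Series thermal resistances, inner to outer:
  R'_nickel alloy = ln(0.0812/0.0652)/(2πk) = 0.2195/(2π·10.8) = 0.003234 m·K/W
  R'_mineral wool = ln(0.136/0.0812)/(2πk) = 0.5157/(2π·0.0359) = 2.286 m·K/W
  R'_diatomaceous earth = ln(0.167/0.136)/(2πk) = 0.2053/(2π·0.116) = 0.2817 m·K/W
ΣR = 0.003234 + 2.286 + 0.2817 = 2.571 m·K/W
Q' = ΔT/ΣR = (154 °C − 29 °C)/2.571 = 48.6 W/m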